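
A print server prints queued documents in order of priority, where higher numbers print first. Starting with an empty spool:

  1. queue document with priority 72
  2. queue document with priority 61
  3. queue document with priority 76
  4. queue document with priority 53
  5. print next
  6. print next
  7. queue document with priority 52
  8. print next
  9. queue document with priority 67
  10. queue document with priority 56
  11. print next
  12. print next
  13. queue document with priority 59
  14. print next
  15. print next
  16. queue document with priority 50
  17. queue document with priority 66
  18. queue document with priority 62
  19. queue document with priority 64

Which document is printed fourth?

67

insert 72 → {72}
insert 61 → {72, 61}
insert 76 → {76, 72, 61}
insert 53 → {76, 72, 61, 53}
print next → 76; now {72, 61, 53}
print next → 72; now {61, 53}
insert 52 → {61, 53, 52}
print next → 61; now {53, 52}
insert 67 → {67, 53, 52}
insert 56 → {67, 56, 53, 52}
print next → 67; now {56, 53, 52}
print next → 56; now {53, 52}
insert 59 → {59, 53, 52}
print next → 59; now {53, 52}
print next → 53; now {52}
insert 50 → {52, 50}
insert 66 → {66, 52, 50}
insert 62 → {66, 62, 52, 50}
insert 64 → {66, 64, 62, 52, 50}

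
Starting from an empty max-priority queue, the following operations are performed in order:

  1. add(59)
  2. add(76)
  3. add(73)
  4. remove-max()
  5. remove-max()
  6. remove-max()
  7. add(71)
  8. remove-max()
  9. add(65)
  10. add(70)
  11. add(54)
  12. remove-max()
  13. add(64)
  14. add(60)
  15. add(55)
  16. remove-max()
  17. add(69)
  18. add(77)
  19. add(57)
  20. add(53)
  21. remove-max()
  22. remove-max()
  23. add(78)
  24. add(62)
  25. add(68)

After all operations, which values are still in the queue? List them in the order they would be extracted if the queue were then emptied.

[78, 68, 64, 62, 60, 57, 55, 54, 53]

insert 59 → {59}
insert 76 → {76, 59}
insert 73 → {76, 73, 59}
remove-max → 76; now {73, 59}
remove-max → 73; now {59}
remove-max → 59; now {}
insert 71 → {71}
remove-max → 71; now {}
insert 65 → {65}
insert 70 → {70, 65}
insert 54 → {70, 65, 54}
remove-max → 70; now {65, 54}
insert 64 → {65, 64, 54}
insert 60 → {65, 64, 60, 54}
insert 55 → {65, 64, 60, 55, 54}
remove-max → 65; now {64, 60, 55, 54}
insert 69 → {69, 64, 60, 55, 54}
insert 77 → {77, 69, 64, 60, 55, 54}
insert 57 → {77, 69, 64, 60, 57, 55, 54}
insert 53 → {77, 69, 64, 60, 57, 55, 54, 53}
remove-max → 77; now {69, 64, 60, 57, 55, 54, 53}
remove-max → 69; now {64, 60, 57, 55, 54, 53}
insert 78 → {78, 64, 60, 57, 55, 54, 53}
insert 62 → {78, 64, 62, 60, 57, 55, 54, 53}
insert 68 → {78, 68, 64, 62, 60, 57, 55, 54, 53}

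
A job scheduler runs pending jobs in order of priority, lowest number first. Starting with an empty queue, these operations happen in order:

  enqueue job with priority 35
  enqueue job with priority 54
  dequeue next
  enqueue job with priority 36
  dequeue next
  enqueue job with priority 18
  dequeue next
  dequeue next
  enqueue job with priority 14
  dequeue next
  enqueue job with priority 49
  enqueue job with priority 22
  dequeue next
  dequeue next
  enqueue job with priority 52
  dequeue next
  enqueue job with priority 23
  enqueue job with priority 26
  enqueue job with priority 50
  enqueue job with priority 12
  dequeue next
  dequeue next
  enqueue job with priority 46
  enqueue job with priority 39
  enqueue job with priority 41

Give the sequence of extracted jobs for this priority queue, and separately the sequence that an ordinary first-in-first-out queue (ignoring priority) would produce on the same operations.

insert 35 → {35}
insert 54 → {35, 54}
dequeue next → 35; now {54}
insert 36 → {36, 54}
dequeue next → 36; now {54}
insert 18 → {18, 54}
dequeue next → 18; now {54}
dequeue next → 54; now {}
insert 14 → {14}
dequeue next → 14; now {}
insert 49 → {49}
insert 22 → {22, 49}
dequeue next → 22; now {49}
dequeue next → 49; now {}
insert 52 → {52}
dequeue next → 52; now {}
insert 23 → {23}
insert 26 → {23, 26}
insert 50 → {23, 26, 50}
insert 12 → {12, 23, 26, 50}
dequeue next → 12; now {23, 26, 50}
dequeue next → 23; now {26, 50}
insert 46 → {26, 46, 50}
insert 39 → {26, 39, 46, 50}
insert 41 → {26, 39, 41, 46, 50}

priority queue: 35, 36, 18, 54, 14, 22, 49, 52, 12, 23; FIFO queue: 35 → 54 → 36 → 18 → 14 → 49 → 22 → 52 → 23 → 26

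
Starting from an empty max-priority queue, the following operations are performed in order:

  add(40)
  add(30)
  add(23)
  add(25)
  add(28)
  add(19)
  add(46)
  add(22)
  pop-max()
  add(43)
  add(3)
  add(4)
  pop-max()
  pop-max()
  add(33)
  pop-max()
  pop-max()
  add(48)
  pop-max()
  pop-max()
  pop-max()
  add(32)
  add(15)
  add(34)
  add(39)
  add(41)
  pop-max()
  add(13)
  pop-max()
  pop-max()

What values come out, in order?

insert 40 → {40}
insert 30 → {40, 30}
insert 23 → {40, 30, 23}
insert 25 → {40, 30, 25, 23}
insert 28 → {40, 30, 28, 25, 23}
insert 19 → {40, 30, 28, 25, 23, 19}
insert 46 → {46, 40, 30, 28, 25, 23, 19}
insert 22 → {46, 40, 30, 28, 25, 23, 22, 19}
pop-max → 46; now {40, 30, 28, 25, 23, 22, 19}
insert 43 → {43, 40, 30, 28, 25, 23, 22, 19}
insert 3 → {43, 40, 30, 28, 25, 23, 22, 19, 3}
insert 4 → {43, 40, 30, 28, 25, 23, 22, 19, 4, 3}
pop-max → 43; now {40, 30, 28, 25, 23, 22, 19, 4, 3}
pop-max → 40; now {30, 28, 25, 23, 22, 19, 4, 3}
insert 33 → {33, 30, 28, 25, 23, 22, 19, 4, 3}
pop-max → 33; now {30, 28, 25, 23, 22, 19, 4, 3}
pop-max → 30; now {28, 25, 23, 22, 19, 4, 3}
insert 48 → {48, 28, 25, 23, 22, 19, 4, 3}
pop-max → 48; now {28, 25, 23, 22, 19, 4, 3}
pop-max → 28; now {25, 23, 22, 19, 4, 3}
pop-max → 25; now {23, 22, 19, 4, 3}
insert 32 → {32, 23, 22, 19, 4, 3}
insert 15 → {32, 23, 22, 19, 15, 4, 3}
insert 34 → {34, 32, 23, 22, 19, 15, 4, 3}
insert 39 → {39, 34, 32, 23, 22, 19, 15, 4, 3}
insert 41 → {41, 39, 34, 32, 23, 22, 19, 15, 4, 3}
pop-max → 41; now {39, 34, 32, 23, 22, 19, 15, 4, 3}
insert 13 → {39, 34, 32, 23, 22, 19, 15, 13, 4, 3}
pop-max → 39; now {34, 32, 23, 22, 19, 15, 13, 4, 3}
pop-max → 34; now {32, 23, 22, 19, 15, 13, 4, 3}

46 → 43 → 40 → 33 → 30 → 48 → 28 → 25 → 41 → 39 → 34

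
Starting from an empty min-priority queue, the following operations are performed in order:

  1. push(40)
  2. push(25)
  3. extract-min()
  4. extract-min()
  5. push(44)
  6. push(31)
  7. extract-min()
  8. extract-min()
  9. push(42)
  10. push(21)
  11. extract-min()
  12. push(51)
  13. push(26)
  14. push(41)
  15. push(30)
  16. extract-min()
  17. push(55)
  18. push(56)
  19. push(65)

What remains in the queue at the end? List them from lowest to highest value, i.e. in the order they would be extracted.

[30, 41, 42, 51, 55, 56, 65]

insert 40 → {40}
insert 25 → {25, 40}
extract-min → 25; now {40}
extract-min → 40; now {}
insert 44 → {44}
insert 31 → {31, 44}
extract-min → 31; now {44}
extract-min → 44; now {}
insert 42 → {42}
insert 21 → {21, 42}
extract-min → 21; now {42}
insert 51 → {42, 51}
insert 26 → {26, 42, 51}
insert 41 → {26, 41, 42, 51}
insert 30 → {26, 30, 41, 42, 51}
extract-min → 26; now {30, 41, 42, 51}
insert 55 → {30, 41, 42, 51, 55}
insert 56 → {30, 41, 42, 51, 55, 56}
insert 65 → {30, 41, 42, 51, 55, 56, 65}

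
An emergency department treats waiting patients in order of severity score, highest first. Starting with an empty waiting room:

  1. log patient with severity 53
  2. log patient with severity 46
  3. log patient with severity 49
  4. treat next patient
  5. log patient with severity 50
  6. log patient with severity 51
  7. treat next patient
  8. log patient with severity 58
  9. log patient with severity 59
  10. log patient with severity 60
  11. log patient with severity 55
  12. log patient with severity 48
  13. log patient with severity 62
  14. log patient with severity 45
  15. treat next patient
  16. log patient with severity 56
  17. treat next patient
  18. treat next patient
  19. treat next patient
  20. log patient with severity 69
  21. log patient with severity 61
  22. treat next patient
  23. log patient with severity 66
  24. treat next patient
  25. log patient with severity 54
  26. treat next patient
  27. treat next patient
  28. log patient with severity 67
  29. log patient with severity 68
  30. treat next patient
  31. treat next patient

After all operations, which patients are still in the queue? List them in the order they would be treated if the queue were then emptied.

55, 54, 50, 49, 48, 46, 45

insert 53 → {53}
insert 46 → {53, 46}
insert 49 → {53, 49, 46}
treat next patient → 53; now {49, 46}
insert 50 → {50, 49, 46}
insert 51 → {51, 50, 49, 46}
treat next patient → 51; now {50, 49, 46}
insert 58 → {58, 50, 49, 46}
insert 59 → {59, 58, 50, 49, 46}
insert 60 → {60, 59, 58, 50, 49, 46}
insert 55 → {60, 59, 58, 55, 50, 49, 46}
insert 48 → {60, 59, 58, 55, 50, 49, 48, 46}
insert 62 → {62, 60, 59, 58, 55, 50, 49, 48, 46}
insert 45 → {62, 60, 59, 58, 55, 50, 49, 48, 46, 45}
treat next patient → 62; now {60, 59, 58, 55, 50, 49, 48, 46, 45}
insert 56 → {60, 59, 58, 56, 55, 50, 49, 48, 46, 45}
treat next patient → 60; now {59, 58, 56, 55, 50, 49, 48, 46, 45}
treat next patient → 59; now {58, 56, 55, 50, 49, 48, 46, 45}
treat next patient → 58; now {56, 55, 50, 49, 48, 46, 45}
insert 69 → {69, 56, 55, 50, 49, 48, 46, 45}
insert 61 → {69, 61, 56, 55, 50, 49, 48, 46, 45}
treat next patient → 69; now {61, 56, 55, 50, 49, 48, 46, 45}
insert 66 → {66, 61, 56, 55, 50, 49, 48, 46, 45}
treat next patient → 66; now {61, 56, 55, 50, 49, 48, 46, 45}
insert 54 → {61, 56, 55, 54, 50, 49, 48, 46, 45}
treat next patient → 61; now {56, 55, 54, 50, 49, 48, 46, 45}
treat next patient → 56; now {55, 54, 50, 49, 48, 46, 45}
insert 67 → {67, 55, 54, 50, 49, 48, 46, 45}
insert 68 → {68, 67, 55, 54, 50, 49, 48, 46, 45}
treat next patient → 68; now {67, 55, 54, 50, 49, 48, 46, 45}
treat next patient → 67; now {55, 54, 50, 49, 48, 46, 45}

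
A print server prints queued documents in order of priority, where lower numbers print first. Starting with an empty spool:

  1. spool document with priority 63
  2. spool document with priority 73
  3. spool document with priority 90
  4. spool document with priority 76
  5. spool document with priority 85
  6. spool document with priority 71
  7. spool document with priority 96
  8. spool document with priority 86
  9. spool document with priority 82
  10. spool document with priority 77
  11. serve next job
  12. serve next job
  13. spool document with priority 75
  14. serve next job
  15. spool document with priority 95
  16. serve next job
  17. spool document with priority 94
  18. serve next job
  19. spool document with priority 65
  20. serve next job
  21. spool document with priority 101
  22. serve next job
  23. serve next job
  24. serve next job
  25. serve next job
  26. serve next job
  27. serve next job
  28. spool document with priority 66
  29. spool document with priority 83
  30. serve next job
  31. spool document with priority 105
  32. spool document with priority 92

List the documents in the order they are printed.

insert 63 → {63}
insert 73 → {63, 73}
insert 90 → {63, 73, 90}
insert 76 → {63, 73, 76, 90}
insert 85 → {63, 73, 76, 85, 90}
insert 71 → {63, 71, 73, 76, 85, 90}
insert 96 → {63, 71, 73, 76, 85, 90, 96}
insert 86 → {63, 71, 73, 76, 85, 86, 90, 96}
insert 82 → {63, 71, 73, 76, 82, 85, 86, 90, 96}
insert 77 → {63, 71, 73, 76, 77, 82, 85, 86, 90, 96}
serve next job → 63; now {71, 73, 76, 77, 82, 85, 86, 90, 96}
serve next job → 71; now {73, 76, 77, 82, 85, 86, 90, 96}
insert 75 → {73, 75, 76, 77, 82, 85, 86, 90, 96}
serve next job → 73; now {75, 76, 77, 82, 85, 86, 90, 96}
insert 95 → {75, 76, 77, 82, 85, 86, 90, 95, 96}
serve next job → 75; now {76, 77, 82, 85, 86, 90, 95, 96}
insert 94 → {76, 77, 82, 85, 86, 90, 94, 95, 96}
serve next job → 76; now {77, 82, 85, 86, 90, 94, 95, 96}
insert 65 → {65, 77, 82, 85, 86, 90, 94, 95, 96}
serve next job → 65; now {77, 82, 85, 86, 90, 94, 95, 96}
insert 101 → {77, 82, 85, 86, 90, 94, 95, 96, 101}
serve next job → 77; now {82, 85, 86, 90, 94, 95, 96, 101}
serve next job → 82; now {85, 86, 90, 94, 95, 96, 101}
serve next job → 85; now {86, 90, 94, 95, 96, 101}
serve next job → 86; now {90, 94, 95, 96, 101}
serve next job → 90; now {94, 95, 96, 101}
serve next job → 94; now {95, 96, 101}
insert 66 → {66, 95, 96, 101}
insert 83 → {66, 83, 95, 96, 101}
serve next job → 66; now {83, 95, 96, 101}
insert 105 → {83, 95, 96, 101, 105}
insert 92 → {83, 92, 95, 96, 101, 105}

63, 71, 73, 75, 76, 65, 77, 82, 85, 86, 90, 94, 66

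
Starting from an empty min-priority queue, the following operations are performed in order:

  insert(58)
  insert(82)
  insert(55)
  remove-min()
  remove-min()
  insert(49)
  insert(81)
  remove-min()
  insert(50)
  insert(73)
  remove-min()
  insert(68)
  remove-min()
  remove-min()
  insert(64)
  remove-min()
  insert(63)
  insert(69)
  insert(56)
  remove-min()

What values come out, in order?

55 → 58 → 49 → 50 → 68 → 73 → 64 → 56

insert 58 → {58}
insert 82 → {58, 82}
insert 55 → {55, 58, 82}
remove-min → 55; now {58, 82}
remove-min → 58; now {82}
insert 49 → {49, 82}
insert 81 → {49, 81, 82}
remove-min → 49; now {81, 82}
insert 50 → {50, 81, 82}
insert 73 → {50, 73, 81, 82}
remove-min → 50; now {73, 81, 82}
insert 68 → {68, 73, 81, 82}
remove-min → 68; now {73, 81, 82}
remove-min → 73; now {81, 82}
insert 64 → {64, 81, 82}
remove-min → 64; now {81, 82}
insert 63 → {63, 81, 82}
insert 69 → {63, 69, 81, 82}
insert 56 → {56, 63, 69, 81, 82}
remove-min → 56; now {63, 69, 81, 82}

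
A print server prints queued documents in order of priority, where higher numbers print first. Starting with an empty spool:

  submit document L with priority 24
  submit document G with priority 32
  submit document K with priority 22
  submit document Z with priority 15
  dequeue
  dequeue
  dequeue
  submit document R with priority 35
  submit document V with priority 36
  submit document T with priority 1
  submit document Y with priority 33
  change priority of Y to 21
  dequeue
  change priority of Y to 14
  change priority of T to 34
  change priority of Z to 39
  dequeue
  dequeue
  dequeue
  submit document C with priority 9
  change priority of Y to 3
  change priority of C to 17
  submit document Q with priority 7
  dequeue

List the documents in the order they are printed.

add L (priority 24) → {L:24}
add G (priority 32) → {G:32, L:24}
add K (priority 22) → {G:32, L:24, K:22}
add Z (priority 15) → {G:32, L:24, K:22, Z:15}
dequeue → G; now {L:24, K:22, Z:15}
dequeue → L; now {K:22, Z:15}
dequeue → K; now {Z:15}
add R (priority 35) → {R:35, Z:15}
add V (priority 36) → {V:36, R:35, Z:15}
add T (priority 1) → {V:36, R:35, Z:15, T:1}
add Y (priority 33) → {V:36, R:35, Y:33, Z:15, T:1}
update Y to priority 21 → {V:36, R:35, Y:21, Z:15, T:1}
dequeue → V; now {R:35, Y:21, Z:15, T:1}
update Y to priority 14 → {R:35, Z:15, Y:14, T:1}
update T to priority 34 → {R:35, T:34, Z:15, Y:14}
update Z to priority 39 → {Z:39, R:35, T:34, Y:14}
dequeue → Z; now {R:35, T:34, Y:14}
dequeue → R; now {T:34, Y:14}
dequeue → T; now {Y:14}
add C (priority 9) → {Y:14, C:9}
update Y to priority 3 → {C:9, Y:3}
update C to priority 17 → {C:17, Y:3}
add Q (priority 7) → {C:17, Q:7, Y:3}
dequeue → C; now {Q:7, Y:3}

[G, L, K, V, Z, R, T, C]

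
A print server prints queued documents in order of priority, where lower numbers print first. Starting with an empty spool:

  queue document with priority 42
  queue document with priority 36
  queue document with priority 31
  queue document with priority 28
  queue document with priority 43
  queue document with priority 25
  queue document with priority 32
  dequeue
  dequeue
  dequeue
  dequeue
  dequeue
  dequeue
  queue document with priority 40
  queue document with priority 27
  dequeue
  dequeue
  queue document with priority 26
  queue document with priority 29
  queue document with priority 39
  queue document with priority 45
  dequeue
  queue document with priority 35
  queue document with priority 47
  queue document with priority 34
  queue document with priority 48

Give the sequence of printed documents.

25 → 28 → 31 → 32 → 36 → 42 → 27 → 40 → 26

insert 42 → {42}
insert 36 → {36, 42}
insert 31 → {31, 36, 42}
insert 28 → {28, 31, 36, 42}
insert 43 → {28, 31, 36, 42, 43}
insert 25 → {25, 28, 31, 36, 42, 43}
insert 32 → {25, 28, 31, 32, 36, 42, 43}
dequeue → 25; now {28, 31, 32, 36, 42, 43}
dequeue → 28; now {31, 32, 36, 42, 43}
dequeue → 31; now {32, 36, 42, 43}
dequeue → 32; now {36, 42, 43}
dequeue → 36; now {42, 43}
dequeue → 42; now {43}
insert 40 → {40, 43}
insert 27 → {27, 40, 43}
dequeue → 27; now {40, 43}
dequeue → 40; now {43}
insert 26 → {26, 43}
insert 29 → {26, 29, 43}
insert 39 → {26, 29, 39, 43}
insert 45 → {26, 29, 39, 43, 45}
dequeue → 26; now {29, 39, 43, 45}
insert 35 → {29, 35, 39, 43, 45}
insert 47 → {29, 35, 39, 43, 45, 47}
insert 34 → {29, 34, 35, 39, 43, 45, 47}
insert 48 → {29, 34, 35, 39, 43, 45, 47, 48}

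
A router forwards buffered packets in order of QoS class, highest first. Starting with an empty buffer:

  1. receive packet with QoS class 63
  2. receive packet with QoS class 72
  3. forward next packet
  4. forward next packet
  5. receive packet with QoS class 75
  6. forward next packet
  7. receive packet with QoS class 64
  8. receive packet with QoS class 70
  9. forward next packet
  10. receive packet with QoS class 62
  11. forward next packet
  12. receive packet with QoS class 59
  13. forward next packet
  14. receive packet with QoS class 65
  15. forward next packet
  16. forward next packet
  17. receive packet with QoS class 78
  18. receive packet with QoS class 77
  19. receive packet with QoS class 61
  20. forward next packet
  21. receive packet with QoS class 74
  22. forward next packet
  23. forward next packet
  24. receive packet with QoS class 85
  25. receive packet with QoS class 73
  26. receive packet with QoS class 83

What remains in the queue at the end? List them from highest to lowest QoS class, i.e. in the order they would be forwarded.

insert 63 → {63}
insert 72 → {72, 63}
forward next packet → 72; now {63}
forward next packet → 63; now {}
insert 75 → {75}
forward next packet → 75; now {}
insert 64 → {64}
insert 70 → {70, 64}
forward next packet → 70; now {64}
insert 62 → {64, 62}
forward next packet → 64; now {62}
insert 59 → {62, 59}
forward next packet → 62; now {59}
insert 65 → {65, 59}
forward next packet → 65; now {59}
forward next packet → 59; now {}
insert 78 → {78}
insert 77 → {78, 77}
insert 61 → {78, 77, 61}
forward next packet → 78; now {77, 61}
insert 74 → {77, 74, 61}
forward next packet → 77; now {74, 61}
forward next packet → 74; now {61}
insert 85 → {85, 61}
insert 73 → {85, 73, 61}
insert 83 → {85, 83, 73, 61}

85, 83, 73, 61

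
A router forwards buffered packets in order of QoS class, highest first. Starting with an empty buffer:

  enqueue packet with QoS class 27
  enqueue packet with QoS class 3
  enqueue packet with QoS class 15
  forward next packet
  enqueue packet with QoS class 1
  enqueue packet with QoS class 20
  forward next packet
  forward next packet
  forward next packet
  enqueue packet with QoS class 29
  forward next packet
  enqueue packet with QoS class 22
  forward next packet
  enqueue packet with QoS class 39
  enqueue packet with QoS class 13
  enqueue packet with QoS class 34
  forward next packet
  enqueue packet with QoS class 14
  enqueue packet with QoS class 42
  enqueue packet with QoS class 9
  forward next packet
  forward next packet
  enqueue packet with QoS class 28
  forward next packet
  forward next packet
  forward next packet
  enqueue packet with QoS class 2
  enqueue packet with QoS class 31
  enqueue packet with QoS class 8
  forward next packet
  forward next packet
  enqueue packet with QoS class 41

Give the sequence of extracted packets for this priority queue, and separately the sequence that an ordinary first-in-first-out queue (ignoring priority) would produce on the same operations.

priority queue: 27, 20, 15, 3, 29, 22, 39, 42, 34, 28, 14, 13, 31, 9; FIFO queue: 27, 3, 15, 1, 20, 29, 22, 39, 13, 34, 14, 42, 9, 28

insert 27 → {27}
insert 3 → {27, 3}
insert 15 → {27, 15, 3}
forward next packet → 27; now {15, 3}
insert 1 → {15, 3, 1}
insert 20 → {20, 15, 3, 1}
forward next packet → 20; now {15, 3, 1}
forward next packet → 15; now {3, 1}
forward next packet → 3; now {1}
insert 29 → {29, 1}
forward next packet → 29; now {1}
insert 22 → {22, 1}
forward next packet → 22; now {1}
insert 39 → {39, 1}
insert 13 → {39, 13, 1}
insert 34 → {39, 34, 13, 1}
forward next packet → 39; now {34, 13, 1}
insert 14 → {34, 14, 13, 1}
insert 42 → {42, 34, 14, 13, 1}
insert 9 → {42, 34, 14, 13, 9, 1}
forward next packet → 42; now {34, 14, 13, 9, 1}
forward next packet → 34; now {14, 13, 9, 1}
insert 28 → {28, 14, 13, 9, 1}
forward next packet → 28; now {14, 13, 9, 1}
forward next packet → 14; now {13, 9, 1}
forward next packet → 13; now {9, 1}
insert 2 → {9, 2, 1}
insert 31 → {31, 9, 2, 1}
insert 8 → {31, 9, 8, 2, 1}
forward next packet → 31; now {9, 8, 2, 1}
forward next packet → 9; now {8, 2, 1}
insert 41 → {41, 8, 2, 1}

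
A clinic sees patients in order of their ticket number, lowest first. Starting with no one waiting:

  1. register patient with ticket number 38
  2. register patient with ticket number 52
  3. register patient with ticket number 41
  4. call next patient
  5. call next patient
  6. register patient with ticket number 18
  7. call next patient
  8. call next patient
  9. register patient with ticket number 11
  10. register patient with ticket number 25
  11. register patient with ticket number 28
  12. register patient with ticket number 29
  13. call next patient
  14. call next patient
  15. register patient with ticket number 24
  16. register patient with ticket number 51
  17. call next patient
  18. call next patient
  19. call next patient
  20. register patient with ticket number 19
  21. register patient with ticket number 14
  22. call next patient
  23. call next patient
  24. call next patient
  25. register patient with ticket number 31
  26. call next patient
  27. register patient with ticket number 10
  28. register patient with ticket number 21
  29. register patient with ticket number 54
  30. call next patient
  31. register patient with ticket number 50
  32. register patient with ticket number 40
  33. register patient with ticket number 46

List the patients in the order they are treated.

insert 38 → {38}
insert 52 → {38, 52}
insert 41 → {38, 41, 52}
call next patient → 38; now {41, 52}
call next patient → 41; now {52}
insert 18 → {18, 52}
call next patient → 18; now {52}
call next patient → 52; now {}
insert 11 → {11}
insert 25 → {11, 25}
insert 28 → {11, 25, 28}
insert 29 → {11, 25, 28, 29}
call next patient → 11; now {25, 28, 29}
call next patient → 25; now {28, 29}
insert 24 → {24, 28, 29}
insert 51 → {24, 28, 29, 51}
call next patient → 24; now {28, 29, 51}
call next patient → 28; now {29, 51}
call next patient → 29; now {51}
insert 19 → {19, 51}
insert 14 → {14, 19, 51}
call next patient → 14; now {19, 51}
call next patient → 19; now {51}
call next patient → 51; now {}
insert 31 → {31}
call next patient → 31; now {}
insert 10 → {10}
insert 21 → {10, 21}
insert 54 → {10, 21, 54}
call next patient → 10; now {21, 54}
insert 50 → {21, 50, 54}
insert 40 → {21, 40, 50, 54}
insert 46 → {21, 40, 46, 50, 54}

38 → 41 → 18 → 52 → 11 → 25 → 24 → 28 → 29 → 14 → 19 → 51 → 31 → 10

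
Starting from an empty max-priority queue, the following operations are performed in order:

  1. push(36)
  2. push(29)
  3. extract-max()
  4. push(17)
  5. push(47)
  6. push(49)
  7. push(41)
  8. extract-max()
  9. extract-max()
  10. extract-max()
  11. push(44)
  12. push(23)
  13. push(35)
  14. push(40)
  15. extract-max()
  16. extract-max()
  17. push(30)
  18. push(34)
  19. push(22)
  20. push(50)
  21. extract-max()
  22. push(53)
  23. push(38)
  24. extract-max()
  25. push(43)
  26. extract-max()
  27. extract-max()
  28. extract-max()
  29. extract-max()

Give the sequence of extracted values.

insert 36 → {36}
insert 29 → {36, 29}
extract-max → 36; now {29}
insert 17 → {29, 17}
insert 47 → {47, 29, 17}
insert 49 → {49, 47, 29, 17}
insert 41 → {49, 47, 41, 29, 17}
extract-max → 49; now {47, 41, 29, 17}
extract-max → 47; now {41, 29, 17}
extract-max → 41; now {29, 17}
insert 44 → {44, 29, 17}
insert 23 → {44, 29, 23, 17}
insert 35 → {44, 35, 29, 23, 17}
insert 40 → {44, 40, 35, 29, 23, 17}
extract-max → 44; now {40, 35, 29, 23, 17}
extract-max → 40; now {35, 29, 23, 17}
insert 30 → {35, 30, 29, 23, 17}
insert 34 → {35, 34, 30, 29, 23, 17}
insert 22 → {35, 34, 30, 29, 23, 22, 17}
insert 50 → {50, 35, 34, 30, 29, 23, 22, 17}
extract-max → 50; now {35, 34, 30, 29, 23, 22, 17}
insert 53 → {53, 35, 34, 30, 29, 23, 22, 17}
insert 38 → {53, 38, 35, 34, 30, 29, 23, 22, 17}
extract-max → 53; now {38, 35, 34, 30, 29, 23, 22, 17}
insert 43 → {43, 38, 35, 34, 30, 29, 23, 22, 17}
extract-max → 43; now {38, 35, 34, 30, 29, 23, 22, 17}
extract-max → 38; now {35, 34, 30, 29, 23, 22, 17}
extract-max → 35; now {34, 30, 29, 23, 22, 17}
extract-max → 34; now {30, 29, 23, 22, 17}

36 → 49 → 47 → 41 → 44 → 40 → 50 → 53 → 43 → 38 → 35 → 34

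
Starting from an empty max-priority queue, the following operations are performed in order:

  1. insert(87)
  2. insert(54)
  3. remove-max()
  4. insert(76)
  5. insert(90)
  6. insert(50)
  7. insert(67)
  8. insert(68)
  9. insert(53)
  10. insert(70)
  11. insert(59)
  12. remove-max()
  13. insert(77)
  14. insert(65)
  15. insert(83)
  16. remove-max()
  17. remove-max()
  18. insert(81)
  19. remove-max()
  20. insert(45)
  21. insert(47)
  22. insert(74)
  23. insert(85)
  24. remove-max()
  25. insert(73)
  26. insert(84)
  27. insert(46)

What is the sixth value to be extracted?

85

insert 87 → {87}
insert 54 → {87, 54}
remove-max → 87; now {54}
insert 76 → {76, 54}
insert 90 → {90, 76, 54}
insert 50 → {90, 76, 54, 50}
insert 67 → {90, 76, 67, 54, 50}
insert 68 → {90, 76, 68, 67, 54, 50}
insert 53 → {90, 76, 68, 67, 54, 53, 50}
insert 70 → {90, 76, 70, 68, 67, 54, 53, 50}
insert 59 → {90, 76, 70, 68, 67, 59, 54, 53, 50}
remove-max → 90; now {76, 70, 68, 67, 59, 54, 53, 50}
insert 77 → {77, 76, 70, 68, 67, 59, 54, 53, 50}
insert 65 → {77, 76, 70, 68, 67, 65, 59, 54, 53, 50}
insert 83 → {83, 77, 76, 70, 68, 67, 65, 59, 54, 53, 50}
remove-max → 83; now {77, 76, 70, 68, 67, 65, 59, 54, 53, 50}
remove-max → 77; now {76, 70, 68, 67, 65, 59, 54, 53, 50}
insert 81 → {81, 76, 70, 68, 67, 65, 59, 54, 53, 50}
remove-max → 81; now {76, 70, 68, 67, 65, 59, 54, 53, 50}
insert 45 → {76, 70, 68, 67, 65, 59, 54, 53, 50, 45}
insert 47 → {76, 70, 68, 67, 65, 59, 54, 53, 50, 47, 45}
insert 74 → {76, 74, 70, 68, 67, 65, 59, 54, 53, 50, 47, 45}
insert 85 → {85, 76, 74, 70, 68, 67, 65, 59, 54, 53, 50, 47, 45}
remove-max → 85; now {76, 74, 70, 68, 67, 65, 59, 54, 53, 50, 47, 45}
insert 73 → {76, 74, 73, 70, 68, 67, 65, 59, 54, 53, 50, 47, 45}
insert 84 → {84, 76, 74, 73, 70, 68, 67, 65, 59, 54, 53, 50, 47, 45}
insert 46 → {84, 76, 74, 73, 70, 68, 67, 65, 59, 54, 53, 50, 47, 46, 45}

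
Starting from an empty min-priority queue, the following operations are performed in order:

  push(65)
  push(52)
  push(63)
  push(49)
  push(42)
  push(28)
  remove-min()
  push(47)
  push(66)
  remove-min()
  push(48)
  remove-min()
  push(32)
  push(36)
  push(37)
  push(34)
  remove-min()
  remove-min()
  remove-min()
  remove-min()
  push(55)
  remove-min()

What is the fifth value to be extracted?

34

insert 65 → {65}
insert 52 → {52, 65}
insert 63 → {52, 63, 65}
insert 49 → {49, 52, 63, 65}
insert 42 → {42, 49, 52, 63, 65}
insert 28 → {28, 42, 49, 52, 63, 65}
remove-min → 28; now {42, 49, 52, 63, 65}
insert 47 → {42, 47, 49, 52, 63, 65}
insert 66 → {42, 47, 49, 52, 63, 65, 66}
remove-min → 42; now {47, 49, 52, 63, 65, 66}
insert 48 → {47, 48, 49, 52, 63, 65, 66}
remove-min → 47; now {48, 49, 52, 63, 65, 66}
insert 32 → {32, 48, 49, 52, 63, 65, 66}
insert 36 → {32, 36, 48, 49, 52, 63, 65, 66}
insert 37 → {32, 36, 37, 48, 49, 52, 63, 65, 66}
insert 34 → {32, 34, 36, 37, 48, 49, 52, 63, 65, 66}
remove-min → 32; now {34, 36, 37, 48, 49, 52, 63, 65, 66}
remove-min → 34; now {36, 37, 48, 49, 52, 63, 65, 66}
remove-min → 36; now {37, 48, 49, 52, 63, 65, 66}
remove-min → 37; now {48, 49, 52, 63, 65, 66}
insert 55 → {48, 49, 52, 55, 63, 65, 66}
remove-min → 48; now {49, 52, 55, 63, 65, 66}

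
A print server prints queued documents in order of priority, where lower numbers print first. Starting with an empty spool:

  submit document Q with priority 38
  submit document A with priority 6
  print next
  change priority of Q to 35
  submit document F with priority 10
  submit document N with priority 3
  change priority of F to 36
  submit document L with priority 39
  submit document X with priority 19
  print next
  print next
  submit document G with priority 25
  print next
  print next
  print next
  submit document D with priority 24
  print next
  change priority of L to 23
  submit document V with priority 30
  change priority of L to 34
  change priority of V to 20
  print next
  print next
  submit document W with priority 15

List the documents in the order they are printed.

A → N → X → G → Q → F → D → V → L

add Q (priority 38) → {Q:38}
add A (priority 6) → {A:6, Q:38}
print next → A; now {Q:38}
update Q to priority 35 → {Q:35}
add F (priority 10) → {F:10, Q:35}
add N (priority 3) → {N:3, F:10, Q:35}
update F to priority 36 → {N:3, Q:35, F:36}
add L (priority 39) → {N:3, Q:35, F:36, L:39}
add X (priority 19) → {N:3, X:19, Q:35, F:36, L:39}
print next → N; now {X:19, Q:35, F:36, L:39}
print next → X; now {Q:35, F:36, L:39}
add G (priority 25) → {G:25, Q:35, F:36, L:39}
print next → G; now {Q:35, F:36, L:39}
print next → Q; now {F:36, L:39}
print next → F; now {L:39}
add D (priority 24) → {D:24, L:39}
print next → D; now {L:39}
update L to priority 23 → {L:23}
add V (priority 30) → {L:23, V:30}
update L to priority 34 → {V:30, L:34}
update V to priority 20 → {V:20, L:34}
print next → V; now {L:34}
print next → L; now {}
add W (priority 15) → {W:15}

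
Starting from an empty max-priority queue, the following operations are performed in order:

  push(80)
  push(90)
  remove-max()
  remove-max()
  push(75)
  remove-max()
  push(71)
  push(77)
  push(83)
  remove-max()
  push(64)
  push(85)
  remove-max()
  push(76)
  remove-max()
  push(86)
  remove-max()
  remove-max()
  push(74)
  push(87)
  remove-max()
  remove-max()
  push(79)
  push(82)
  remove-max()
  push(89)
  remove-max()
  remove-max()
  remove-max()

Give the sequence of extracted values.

[90, 80, 75, 83, 85, 77, 86, 76, 87, 74, 82, 89, 79, 71]

insert 80 → {80}
insert 90 → {90, 80}
remove-max → 90; now {80}
remove-max → 80; now {}
insert 75 → {75}
remove-max → 75; now {}
insert 71 → {71}
insert 77 → {77, 71}
insert 83 → {83, 77, 71}
remove-max → 83; now {77, 71}
insert 64 → {77, 71, 64}
insert 85 → {85, 77, 71, 64}
remove-max → 85; now {77, 71, 64}
insert 76 → {77, 76, 71, 64}
remove-max → 77; now {76, 71, 64}
insert 86 → {86, 76, 71, 64}
remove-max → 86; now {76, 71, 64}
remove-max → 76; now {71, 64}
insert 74 → {74, 71, 64}
insert 87 → {87, 74, 71, 64}
remove-max → 87; now {74, 71, 64}
remove-max → 74; now {71, 64}
insert 79 → {79, 71, 64}
insert 82 → {82, 79, 71, 64}
remove-max → 82; now {79, 71, 64}
insert 89 → {89, 79, 71, 64}
remove-max → 89; now {79, 71, 64}
remove-max → 79; now {71, 64}
remove-max → 71; now {64}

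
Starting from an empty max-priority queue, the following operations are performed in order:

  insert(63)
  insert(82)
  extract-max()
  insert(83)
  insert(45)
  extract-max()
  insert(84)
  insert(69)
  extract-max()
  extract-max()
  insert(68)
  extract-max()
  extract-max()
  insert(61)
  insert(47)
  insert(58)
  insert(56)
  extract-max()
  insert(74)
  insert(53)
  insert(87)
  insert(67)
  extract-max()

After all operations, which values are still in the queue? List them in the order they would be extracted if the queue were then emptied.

[74, 67, 58, 56, 53, 47, 45]

insert 63 → {63}
insert 82 → {82, 63}
extract-max → 82; now {63}
insert 83 → {83, 63}
insert 45 → {83, 63, 45}
extract-max → 83; now {63, 45}
insert 84 → {84, 63, 45}
insert 69 → {84, 69, 63, 45}
extract-max → 84; now {69, 63, 45}
extract-max → 69; now {63, 45}
insert 68 → {68, 63, 45}
extract-max → 68; now {63, 45}
extract-max → 63; now {45}
insert 61 → {61, 45}
insert 47 → {61, 47, 45}
insert 58 → {61, 58, 47, 45}
insert 56 → {61, 58, 56, 47, 45}
extract-max → 61; now {58, 56, 47, 45}
insert 74 → {74, 58, 56, 47, 45}
insert 53 → {74, 58, 56, 53, 47, 45}
insert 87 → {87, 74, 58, 56, 53, 47, 45}
insert 67 → {87, 74, 67, 58, 56, 53, 47, 45}
extract-max → 87; now {74, 67, 58, 56, 53, 47, 45}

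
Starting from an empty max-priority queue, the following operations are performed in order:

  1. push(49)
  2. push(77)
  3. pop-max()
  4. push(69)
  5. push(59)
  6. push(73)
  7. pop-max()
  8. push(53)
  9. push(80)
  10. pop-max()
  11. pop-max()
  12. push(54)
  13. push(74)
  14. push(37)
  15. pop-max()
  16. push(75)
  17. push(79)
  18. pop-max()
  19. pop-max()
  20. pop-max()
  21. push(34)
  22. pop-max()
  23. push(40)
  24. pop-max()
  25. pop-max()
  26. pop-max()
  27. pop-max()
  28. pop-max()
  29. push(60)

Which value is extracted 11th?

49

insert 49 → {49}
insert 77 → {77, 49}
pop-max → 77; now {49}
insert 69 → {69, 49}
insert 59 → {69, 59, 49}
insert 73 → {73, 69, 59, 49}
pop-max → 73; now {69, 59, 49}
insert 53 → {69, 59, 53, 49}
insert 80 → {80, 69, 59, 53, 49}
pop-max → 80; now {69, 59, 53, 49}
pop-max → 69; now {59, 53, 49}
insert 54 → {59, 54, 53, 49}
insert 74 → {74, 59, 54, 53, 49}
insert 37 → {74, 59, 54, 53, 49, 37}
pop-max → 74; now {59, 54, 53, 49, 37}
insert 75 → {75, 59, 54, 53, 49, 37}
insert 79 → {79, 75, 59, 54, 53, 49, 37}
pop-max → 79; now {75, 59, 54, 53, 49, 37}
pop-max → 75; now {59, 54, 53, 49, 37}
pop-max → 59; now {54, 53, 49, 37}
insert 34 → {54, 53, 49, 37, 34}
pop-max → 54; now {53, 49, 37, 34}
insert 40 → {53, 49, 40, 37, 34}
pop-max → 53; now {49, 40, 37, 34}
pop-max → 49; now {40, 37, 34}
pop-max → 40; now {37, 34}
pop-max → 37; now {34}
pop-max → 34; now {}
insert 60 → {60}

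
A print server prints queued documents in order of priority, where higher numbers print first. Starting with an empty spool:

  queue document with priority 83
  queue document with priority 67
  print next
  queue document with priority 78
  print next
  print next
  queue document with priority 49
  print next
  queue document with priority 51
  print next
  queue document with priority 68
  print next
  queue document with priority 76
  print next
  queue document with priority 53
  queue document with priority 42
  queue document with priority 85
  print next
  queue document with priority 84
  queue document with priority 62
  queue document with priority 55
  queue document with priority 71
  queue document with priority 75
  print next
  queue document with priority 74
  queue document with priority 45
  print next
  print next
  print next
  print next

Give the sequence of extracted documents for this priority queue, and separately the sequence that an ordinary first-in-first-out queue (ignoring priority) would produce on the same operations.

insert 83 → {83}
insert 67 → {83, 67}
print next → 83; now {67}
insert 78 → {78, 67}
print next → 78; now {67}
print next → 67; now {}
insert 49 → {49}
print next → 49; now {}
insert 51 → {51}
print next → 51; now {}
insert 68 → {68}
print next → 68; now {}
insert 76 → {76}
print next → 76; now {}
insert 53 → {53}
insert 42 → {53, 42}
insert 85 → {85, 53, 42}
print next → 85; now {53, 42}
insert 84 → {84, 53, 42}
insert 62 → {84, 62, 53, 42}
insert 55 → {84, 62, 55, 53, 42}
insert 71 → {84, 71, 62, 55, 53, 42}
insert 75 → {84, 75, 71, 62, 55, 53, 42}
print next → 84; now {75, 71, 62, 55, 53, 42}
insert 74 → {75, 74, 71, 62, 55, 53, 42}
insert 45 → {75, 74, 71, 62, 55, 53, 45, 42}
print next → 75; now {74, 71, 62, 55, 53, 45, 42}
print next → 74; now {71, 62, 55, 53, 45, 42}
print next → 71; now {62, 55, 53, 45, 42}
print next → 62; now {55, 53, 45, 42}

priority queue: 83 → 78 → 67 → 49 → 51 → 68 → 76 → 85 → 84 → 75 → 74 → 71 → 62; FIFO queue: 83, 67, 78, 49, 51, 68, 76, 53, 42, 85, 84, 62, 55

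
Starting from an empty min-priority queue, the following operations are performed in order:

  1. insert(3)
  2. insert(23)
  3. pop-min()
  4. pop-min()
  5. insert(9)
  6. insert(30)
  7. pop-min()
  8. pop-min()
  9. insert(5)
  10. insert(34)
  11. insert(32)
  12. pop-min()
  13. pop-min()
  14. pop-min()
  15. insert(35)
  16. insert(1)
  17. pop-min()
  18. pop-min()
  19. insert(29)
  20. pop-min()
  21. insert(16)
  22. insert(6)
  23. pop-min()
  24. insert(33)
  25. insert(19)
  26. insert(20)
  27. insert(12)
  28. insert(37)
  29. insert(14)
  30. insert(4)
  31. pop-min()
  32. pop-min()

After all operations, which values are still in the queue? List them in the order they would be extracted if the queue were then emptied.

[14, 16, 19, 20, 33, 37]

insert 3 → {3}
insert 23 → {3, 23}
pop-min → 3; now {23}
pop-min → 23; now {}
insert 9 → {9}
insert 30 → {9, 30}
pop-min → 9; now {30}
pop-min → 30; now {}
insert 5 → {5}
insert 34 → {5, 34}
insert 32 → {5, 32, 34}
pop-min → 5; now {32, 34}
pop-min → 32; now {34}
pop-min → 34; now {}
insert 35 → {35}
insert 1 → {1, 35}
pop-min → 1; now {35}
pop-min → 35; now {}
insert 29 → {29}
pop-min → 29; now {}
insert 16 → {16}
insert 6 → {6, 16}
pop-min → 6; now {16}
insert 33 → {16, 33}
insert 19 → {16, 19, 33}
insert 20 → {16, 19, 20, 33}
insert 12 → {12, 16, 19, 20, 33}
insert 37 → {12, 16, 19, 20, 33, 37}
insert 14 → {12, 14, 16, 19, 20, 33, 37}
insert 4 → {4, 12, 14, 16, 19, 20, 33, 37}
pop-min → 4; now {12, 14, 16, 19, 20, 33, 37}
pop-min → 12; now {14, 16, 19, 20, 33, 37}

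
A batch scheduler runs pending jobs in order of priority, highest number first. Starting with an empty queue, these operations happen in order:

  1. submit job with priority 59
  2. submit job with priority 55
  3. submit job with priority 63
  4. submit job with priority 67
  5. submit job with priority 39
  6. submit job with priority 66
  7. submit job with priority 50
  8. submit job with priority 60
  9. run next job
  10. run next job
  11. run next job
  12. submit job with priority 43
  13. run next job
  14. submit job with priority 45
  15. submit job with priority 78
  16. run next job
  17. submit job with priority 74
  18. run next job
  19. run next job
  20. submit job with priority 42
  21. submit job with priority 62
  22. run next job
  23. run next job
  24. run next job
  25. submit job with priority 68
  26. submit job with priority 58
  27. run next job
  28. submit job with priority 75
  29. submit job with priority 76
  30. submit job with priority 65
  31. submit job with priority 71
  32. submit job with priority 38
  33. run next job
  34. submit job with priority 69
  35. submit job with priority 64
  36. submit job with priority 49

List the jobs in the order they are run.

67 → 66 → 63 → 60 → 78 → 74 → 59 → 62 → 55 → 50 → 68 → 76

insert 59 → {59}
insert 55 → {59, 55}
insert 63 → {63, 59, 55}
insert 67 → {67, 63, 59, 55}
insert 39 → {67, 63, 59, 55, 39}
insert 66 → {67, 66, 63, 59, 55, 39}
insert 50 → {67, 66, 63, 59, 55, 50, 39}
insert 60 → {67, 66, 63, 60, 59, 55, 50, 39}
run next job → 67; now {66, 63, 60, 59, 55, 50, 39}
run next job → 66; now {63, 60, 59, 55, 50, 39}
run next job → 63; now {60, 59, 55, 50, 39}
insert 43 → {60, 59, 55, 50, 43, 39}
run next job → 60; now {59, 55, 50, 43, 39}
insert 45 → {59, 55, 50, 45, 43, 39}
insert 78 → {78, 59, 55, 50, 45, 43, 39}
run next job → 78; now {59, 55, 50, 45, 43, 39}
insert 74 → {74, 59, 55, 50, 45, 43, 39}
run next job → 74; now {59, 55, 50, 45, 43, 39}
run next job → 59; now {55, 50, 45, 43, 39}
insert 42 → {55, 50, 45, 43, 42, 39}
insert 62 → {62, 55, 50, 45, 43, 42, 39}
run next job → 62; now {55, 50, 45, 43, 42, 39}
run next job → 55; now {50, 45, 43, 42, 39}
run next job → 50; now {45, 43, 42, 39}
insert 68 → {68, 45, 43, 42, 39}
insert 58 → {68, 58, 45, 43, 42, 39}
run next job → 68; now {58, 45, 43, 42, 39}
insert 75 → {75, 58, 45, 43, 42, 39}
insert 76 → {76, 75, 58, 45, 43, 42, 39}
insert 65 → {76, 75, 65, 58, 45, 43, 42, 39}
insert 71 → {76, 75, 71, 65, 58, 45, 43, 42, 39}
insert 38 → {76, 75, 71, 65, 58, 45, 43, 42, 39, 38}
run next job → 76; now {75, 71, 65, 58, 45, 43, 42, 39, 38}
insert 69 → {75, 71, 69, 65, 58, 45, 43, 42, 39, 38}
insert 64 → {75, 71, 69, 65, 64, 58, 45, 43, 42, 39, 38}
insert 49 → {75, 71, 69, 65, 64, 58, 49, 45, 43, 42, 39, 38}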